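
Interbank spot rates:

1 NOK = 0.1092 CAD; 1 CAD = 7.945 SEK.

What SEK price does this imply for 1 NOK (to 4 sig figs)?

1 NOK × 0.1092 = 0.1092 CAD
0.1092 CAD × 7.945 = 0.867594 SEK

NOK/SEK = 0.8676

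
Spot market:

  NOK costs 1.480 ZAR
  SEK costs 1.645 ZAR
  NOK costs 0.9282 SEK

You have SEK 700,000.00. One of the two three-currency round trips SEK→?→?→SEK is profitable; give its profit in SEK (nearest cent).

Profit: SEK 22,177.23

Profitable loop is SEK → ZAR → NOK → SEK:
SEK 700,000.00 × 1.645 = ZAR 1,151,500.00
ZAR 1,151,500.00 ÷ 1.480 = NOK 778,040.54
NOK 778,040.54 × 0.9282 = SEK 722,177.23
Profit = SEK 722,177.23 − SEK 700,000.00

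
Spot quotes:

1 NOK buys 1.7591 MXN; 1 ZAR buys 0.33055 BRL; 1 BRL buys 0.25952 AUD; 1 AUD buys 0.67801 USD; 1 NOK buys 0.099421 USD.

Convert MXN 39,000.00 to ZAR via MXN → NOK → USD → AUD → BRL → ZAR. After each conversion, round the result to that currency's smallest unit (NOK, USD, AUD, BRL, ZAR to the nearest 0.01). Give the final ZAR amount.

MXN 39,000.00 ÷ 1.7591 = NOK 22,170.43
NOK 22,170.43 × 0.099421 = USD 2,204.21
USD 2,204.21 ÷ 0.67801 = AUD 3,251.00
AUD 3,251.00 ÷ 0.25952 = BRL 12,526.97
BRL 12,526.97 ÷ 0.33055 = ZAR 37,897.35

ZAR 37,897.35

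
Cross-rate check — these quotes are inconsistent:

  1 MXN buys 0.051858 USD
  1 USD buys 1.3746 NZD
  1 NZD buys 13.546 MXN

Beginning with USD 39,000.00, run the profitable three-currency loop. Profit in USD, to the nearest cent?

Profitable loop is USD → MXN → NZD → USD:
USD 39,000.00 ÷ 0.051858 = MXN 752,053.69
MXN 752,053.69 ÷ 13.546 = NZD 55,518.51
NZD 55,518.51 ÷ 1.3746 = USD 40,388.84
Profit = USD 40,388.84 − USD 39,000.00

Profit: USD 1,388.84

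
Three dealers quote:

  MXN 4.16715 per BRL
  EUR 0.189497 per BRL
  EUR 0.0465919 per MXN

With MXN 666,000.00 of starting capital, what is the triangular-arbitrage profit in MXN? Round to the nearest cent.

Profitable loop is MXN → EUR → BRL → MXN:
MXN 666,000.00 × 0.0465919 = EUR 31,030.21
EUR 31,030.21 ÷ 0.189497 = BRL 163,750.38
BRL 163,750.38 × 4.16715 = MXN 682,372.39
Profit = MXN 682,372.39 − MXN 666,000.00

Profit: MXN 16,372.39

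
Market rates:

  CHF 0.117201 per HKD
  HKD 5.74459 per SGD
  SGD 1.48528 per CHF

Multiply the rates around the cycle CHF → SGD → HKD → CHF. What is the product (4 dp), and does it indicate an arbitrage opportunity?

Around CHF → SGD → HKD → CHF: 1 × 1.48528 × 5.74459 × 0.117201 = 0.999997
Product ≈ 1 (deviation 0.000%, within rounding noise).

1.0000 (no arbitrage)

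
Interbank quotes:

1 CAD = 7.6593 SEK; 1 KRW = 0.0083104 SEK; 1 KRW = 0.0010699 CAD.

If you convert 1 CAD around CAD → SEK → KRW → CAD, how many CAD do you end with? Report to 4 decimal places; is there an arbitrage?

0.9861 (arbitrage exists)

Around CAD → SEK → KRW → CAD: 1 × 7.6593 ÷ 0.0083104 × 0.0010699 = 0.986076
Product < 1; profitable direction is CAD → KRW → SEK → CAD.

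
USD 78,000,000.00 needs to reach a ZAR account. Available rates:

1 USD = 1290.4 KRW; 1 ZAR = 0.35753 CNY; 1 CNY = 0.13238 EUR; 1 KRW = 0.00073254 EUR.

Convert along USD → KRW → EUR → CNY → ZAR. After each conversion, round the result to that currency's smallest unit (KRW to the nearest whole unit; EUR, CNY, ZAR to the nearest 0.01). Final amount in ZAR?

USD 78,000,000.00 × 1290.4 = KRW 100,651,200,000
KRW 100,651,200,000 × 0.00073254 = EUR 73,731,030.05
EUR 73,731,030.05 ÷ 0.13238 = CNY 556,965,025.31
CNY 556,965,025.31 ÷ 0.35753 = ZAR 1,557,813,401.14

ZAR 1,557,813,401.14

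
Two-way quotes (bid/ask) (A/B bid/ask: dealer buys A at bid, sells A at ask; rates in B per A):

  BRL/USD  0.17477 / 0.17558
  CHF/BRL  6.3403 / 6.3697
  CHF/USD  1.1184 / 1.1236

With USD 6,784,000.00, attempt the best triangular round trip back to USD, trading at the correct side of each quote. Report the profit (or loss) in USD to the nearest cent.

Net profit: USD 48.98

Best loop USD → BRL → CHF → USD:
USD 6,784,000.00 ÷ 0.17558 (buy BRL at ask) = BRL 38,637,658.05
BRL 38,637,658.05 ÷ 6.3697 (buy CHF at ask) = CHF 6,065,852.09
CHF 6,065,852.09 × 1.1184 (sell CHF at bid) = USD 6,784,048.98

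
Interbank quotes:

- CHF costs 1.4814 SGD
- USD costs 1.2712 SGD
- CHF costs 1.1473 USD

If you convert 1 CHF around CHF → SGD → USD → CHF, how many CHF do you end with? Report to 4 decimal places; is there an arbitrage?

Around CHF → SGD → USD → CHF: 1 × 1.4814 ÷ 1.2712 ÷ 1.1473 = 1.015737
Product > 1; profitable direction is CHF → SGD → USD → CHF.

1.0157 (arbitrage exists)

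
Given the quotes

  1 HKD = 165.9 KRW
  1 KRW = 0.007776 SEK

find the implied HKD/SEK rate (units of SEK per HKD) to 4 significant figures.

1 HKD × 165.9 = 165.9 KRW
165.9 KRW × 0.007776 = 1.29004 SEK

HKD/SEK = 1.290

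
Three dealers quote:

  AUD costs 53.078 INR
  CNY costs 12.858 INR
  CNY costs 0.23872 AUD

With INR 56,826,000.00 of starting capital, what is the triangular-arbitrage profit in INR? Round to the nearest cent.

Profitable loop is INR → AUD → CNY → INR:
INR 56,826,000.00 ÷ 53.078 = AUD 1,070,613.06
AUD 1,070,613.06 ÷ 0.23872 = CNY 4,484,806.72
CNY 4,484,806.72 × 12.858 = INR 57,665,644.80
Profit = INR 57,665,644.80 − INR 56,826,000.00

Profit: INR 839,644.80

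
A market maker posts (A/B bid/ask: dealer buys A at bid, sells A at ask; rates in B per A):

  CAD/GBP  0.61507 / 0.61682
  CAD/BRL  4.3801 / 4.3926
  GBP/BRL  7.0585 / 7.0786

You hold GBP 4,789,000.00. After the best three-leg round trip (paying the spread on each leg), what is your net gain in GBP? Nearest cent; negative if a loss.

Best loop GBP → CAD → BRL → GBP:
GBP 4,789,000.00 ÷ 0.61682 (buy CAD at ask) = CAD 7,764,015.43
CAD 7,764,015.43 × 4.3801 (sell CAD at bid) = BRL 34,007,164.00
BRL 34,007,164.00 ÷ 7.0786 (buy GBP at ask) = GBP 4,804,221.74

Net profit: GBP 15,221.74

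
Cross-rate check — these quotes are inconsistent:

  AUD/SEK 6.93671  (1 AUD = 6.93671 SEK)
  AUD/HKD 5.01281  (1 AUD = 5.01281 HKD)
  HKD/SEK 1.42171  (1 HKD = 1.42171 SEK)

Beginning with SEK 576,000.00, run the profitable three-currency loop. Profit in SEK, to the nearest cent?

Profitable loop is SEK → AUD → HKD → SEK:
SEK 576,000.00 ÷ 6.93671 = AUD 83,036.48
AUD 83,036.48 × 5.01281 = HKD 416,246.11
HKD 416,246.11 × 1.42171 = SEK 591,781.26
Profit = SEK 591,781.26 − SEK 576,000.00

Profit: SEK 15,781.26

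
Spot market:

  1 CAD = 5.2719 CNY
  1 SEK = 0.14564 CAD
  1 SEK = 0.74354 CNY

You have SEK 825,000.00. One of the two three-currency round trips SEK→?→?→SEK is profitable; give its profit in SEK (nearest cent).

Profit: SEK 26,917.32

Profitable loop is SEK → CAD → CNY → SEK:
SEK 825,000.00 × 0.14564 = CAD 120,153.00
CAD 120,153.00 × 5.2719 = CNY 633,434.60
CNY 633,434.60 ÷ 0.74354 = SEK 851,917.32
Profit = SEK 851,917.32 − SEK 825,000.00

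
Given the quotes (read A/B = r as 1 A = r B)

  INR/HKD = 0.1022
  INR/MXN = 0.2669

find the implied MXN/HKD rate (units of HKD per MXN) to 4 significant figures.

MXN/HKD = 0.3829

1 MXN ÷ 0.2669 = 3.74672 INR
3.74672 INR × 0.1022 = 0.382915 HKD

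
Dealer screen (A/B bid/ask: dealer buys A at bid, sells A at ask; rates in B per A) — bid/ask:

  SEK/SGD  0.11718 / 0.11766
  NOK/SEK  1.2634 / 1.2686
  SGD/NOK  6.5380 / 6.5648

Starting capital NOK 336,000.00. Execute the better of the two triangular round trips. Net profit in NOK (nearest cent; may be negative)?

Best loop NOK → SGD → SEK → NOK:
NOK 336,000.00 ÷ 6.5648 (buy SGD at ask) = SGD 51,182.06
SGD 51,182.06 ÷ 0.11766 (buy SEK at ask) = SEK 434,999.68
SEK 434,999.68 ÷ 1.2686 (buy NOK at ask) = NOK 342,897.43

Net profit: NOK 6,897.43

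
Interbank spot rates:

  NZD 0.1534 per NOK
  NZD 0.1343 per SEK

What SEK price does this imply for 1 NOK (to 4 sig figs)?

NOK/SEK = 1.142

1 NOK × 0.1534 = 0.1534 NZD
0.1534 NZD ÷ 0.1343 = 1.14222 SEK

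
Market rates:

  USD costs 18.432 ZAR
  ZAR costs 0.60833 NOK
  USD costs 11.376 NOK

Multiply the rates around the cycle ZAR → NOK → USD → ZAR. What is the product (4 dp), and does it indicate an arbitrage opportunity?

0.9856 (arbitrage exists)

Around ZAR → NOK → USD → ZAR: 1 × 0.60833 ÷ 11.376 × 18.432 = 0.985649
Product < 1; profitable direction is ZAR → USD → NOK → ZAR.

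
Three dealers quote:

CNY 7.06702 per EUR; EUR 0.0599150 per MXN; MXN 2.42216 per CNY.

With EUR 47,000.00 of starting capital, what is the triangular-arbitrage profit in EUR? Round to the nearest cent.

Profitable loop is EUR → CNY → MXN → EUR:
EUR 47,000.00 × 7.06702 = CNY 332,149.94
CNY 332,149.94 × 2.42216 = MXN 804,520.30
MXN 804,520.30 × 0.0599150 = EUR 48,202.83
Profit = EUR 48,202.83 − EUR 47,000.00

Profit: EUR 1,202.83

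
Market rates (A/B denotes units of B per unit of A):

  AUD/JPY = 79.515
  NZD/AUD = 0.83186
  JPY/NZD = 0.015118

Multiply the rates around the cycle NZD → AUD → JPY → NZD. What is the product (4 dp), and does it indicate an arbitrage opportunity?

Around NZD → AUD → JPY → NZD: 1 × 0.83186 × 79.515 × 0.015118 = 0.999985
Product ≈ 1 (deviation 0.001%, within rounding noise).

1.0000 (no arbitrage)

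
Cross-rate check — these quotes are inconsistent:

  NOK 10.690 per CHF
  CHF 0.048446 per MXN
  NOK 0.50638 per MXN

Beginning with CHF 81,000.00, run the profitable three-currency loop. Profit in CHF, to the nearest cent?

Profit: CHF 1,840.77

Profitable loop is CHF → NOK → MXN → CHF:
CHF 81,000.00 × 10.690 = NOK 865,890.00
NOK 865,890.00 ÷ 0.50638 = MXN 1,709,960.90
MXN 1,709,960.90 × 0.048446 = CHF 82,840.77
Profit = CHF 82,840.77 − CHF 81,000.00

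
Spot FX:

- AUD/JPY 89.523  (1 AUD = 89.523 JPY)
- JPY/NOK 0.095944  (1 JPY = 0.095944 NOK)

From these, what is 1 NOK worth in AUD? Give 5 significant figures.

1 NOK ÷ 0.095944 = 10.4227 JPY
10.4227 JPY ÷ 89.523 = 0.116425 AUD

NOK/AUD = 0.11643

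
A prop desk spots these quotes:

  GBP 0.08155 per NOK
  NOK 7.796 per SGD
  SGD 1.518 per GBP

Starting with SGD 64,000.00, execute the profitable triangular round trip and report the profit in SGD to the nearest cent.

Profit: SGD 2,315.10

Profitable loop is SGD → GBP → NOK → SGD:
SGD 64,000.00 ÷ 1.518 = GBP 42,160.74
GBP 42,160.74 ÷ 0.08155 = NOK 516,992.49
NOK 516,992.49 ÷ 7.796 = SGD 66,315.10
Profit = SGD 66,315.10 − SGD 64,000.00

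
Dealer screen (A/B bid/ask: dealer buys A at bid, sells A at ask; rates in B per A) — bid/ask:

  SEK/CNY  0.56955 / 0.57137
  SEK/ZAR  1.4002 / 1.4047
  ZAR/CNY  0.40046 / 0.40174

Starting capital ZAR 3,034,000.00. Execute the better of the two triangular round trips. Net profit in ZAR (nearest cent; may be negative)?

Best loop ZAR → SEK → CNY → ZAR:
ZAR 3,034,000.00 ÷ 1.4047 (buy SEK at ask) = SEK 2,159,891.79
SEK 2,159,891.79 × 0.56955 (sell SEK at bid) = CNY 1,230,166.37
CNY 1,230,166.37 ÷ 0.40174 (buy ZAR at ask) = ZAR 3,062,095.81

Net profit: ZAR 28,095.81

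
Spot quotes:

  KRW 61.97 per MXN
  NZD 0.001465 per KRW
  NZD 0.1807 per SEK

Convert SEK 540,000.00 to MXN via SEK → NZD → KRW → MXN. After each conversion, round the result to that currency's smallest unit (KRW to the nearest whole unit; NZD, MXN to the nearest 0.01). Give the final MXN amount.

MXN 1,074,812.70

SEK 540,000.00 × 0.1807 = NZD 97,578.00
NZD 97,578.00 ÷ 0.001465 = KRW 66,606,143
KRW 66,606,143 ÷ 61.97 = MXN 1,074,812.70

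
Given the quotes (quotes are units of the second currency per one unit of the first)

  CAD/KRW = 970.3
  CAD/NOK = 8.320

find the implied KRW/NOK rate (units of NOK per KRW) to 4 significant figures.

1 KRW ÷ 970.3 = 0.00103061 CAD
0.00103061 CAD × 8.320 = 0.00857467 NOK

KRW/NOK = 0.008575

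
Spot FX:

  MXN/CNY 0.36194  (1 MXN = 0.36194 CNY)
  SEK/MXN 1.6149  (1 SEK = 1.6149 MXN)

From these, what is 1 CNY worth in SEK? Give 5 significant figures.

1 CNY ÷ 0.36194 = 2.76289 MXN
2.76289 MXN ÷ 1.6149 = 1.71087 SEK

CNY/SEK = 1.7109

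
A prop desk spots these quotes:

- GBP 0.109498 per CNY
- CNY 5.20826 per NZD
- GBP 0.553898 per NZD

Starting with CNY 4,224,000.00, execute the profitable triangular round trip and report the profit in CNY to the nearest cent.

Profit: CNY 125,035.53

Profitable loop is CNY → GBP → NZD → CNY:
CNY 4,224,000.00 × 0.109498 = GBP 462,519.55
GBP 462,519.55 ÷ 0.553898 = NZD 835,026.58
NZD 835,026.58 × 5.20826 = CNY 4,349,035.53
Profit = CNY 4,349,035.53 − CNY 4,224,000.00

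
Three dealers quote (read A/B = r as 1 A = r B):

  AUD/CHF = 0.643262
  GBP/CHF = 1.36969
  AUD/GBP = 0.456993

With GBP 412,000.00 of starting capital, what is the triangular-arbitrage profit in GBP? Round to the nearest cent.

Profit: GBP 11,402.37

Profitable loop is GBP → AUD → CHF → GBP:
GBP 412,000.00 ÷ 0.456993 = AUD 901,545.54
AUD 901,545.54 × 0.643262 = CHF 579,929.99
CHF 579,929.99 ÷ 1.36969 = GBP 423,402.37
Profit = GBP 423,402.37 − GBP 412,000.00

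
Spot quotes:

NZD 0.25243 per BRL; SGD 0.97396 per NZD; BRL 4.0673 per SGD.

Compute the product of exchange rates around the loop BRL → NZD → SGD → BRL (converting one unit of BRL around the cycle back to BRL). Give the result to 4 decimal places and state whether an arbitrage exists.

1.0000 (no arbitrage)

Around BRL → NZD → SGD → BRL: 1 × 0.25243 × 0.97396 × 4.0673 = 0.999973
Product ≈ 1 (deviation 0.003%, within rounding noise).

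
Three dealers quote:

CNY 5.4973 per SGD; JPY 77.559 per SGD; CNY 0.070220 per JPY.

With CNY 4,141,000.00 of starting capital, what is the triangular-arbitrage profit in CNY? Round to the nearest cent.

Profitable loop is CNY → JPY → SGD → CNY:
CNY 4,141,000.00 ÷ 0.070220 = JPY 58,971,803
JPY 58,971,803 ÷ 77.559 = SGD 760,347.64
SGD 760,347.64 × 5.4973 = CNY 4,179,859.10
Profit = CNY 4,179,859.10 − CNY 4,141,000.00

Profit: CNY 38,859.10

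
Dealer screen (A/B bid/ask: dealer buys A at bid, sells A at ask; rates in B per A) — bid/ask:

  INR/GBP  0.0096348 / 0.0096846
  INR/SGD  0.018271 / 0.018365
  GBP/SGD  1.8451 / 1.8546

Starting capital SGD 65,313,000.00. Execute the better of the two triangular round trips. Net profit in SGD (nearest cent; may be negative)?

Best loop SGD → GBP → INR → SGD:
SGD 65,313,000.00 ÷ 1.8546 (buy GBP at ask) = GBP 35,216,758.33
GBP 35,216,758.33 ÷ 0.0096846 (buy INR at ask) = INR 3,636,366,843.30
INR 3,636,366,843.30 × 0.018271 (sell INR at bid) = SGD 66,440,058.59

Net profit: SGD 1,127,058.59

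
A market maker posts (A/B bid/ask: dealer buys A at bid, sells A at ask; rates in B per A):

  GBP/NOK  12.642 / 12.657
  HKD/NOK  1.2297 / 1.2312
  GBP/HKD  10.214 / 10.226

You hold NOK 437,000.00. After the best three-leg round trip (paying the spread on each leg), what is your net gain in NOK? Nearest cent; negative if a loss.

Net profit: NOK 1,796.17

Best loop NOK → HKD → GBP → NOK:
NOK 437,000.00 ÷ 1.2312 (buy HKD at ask) = HKD 354,938.27
HKD 354,938.27 ÷ 10.226 (buy GBP at ask) = GBP 34,709.39
GBP 34,709.39 × 12.642 (sell GBP at bid) = NOK 438,796.17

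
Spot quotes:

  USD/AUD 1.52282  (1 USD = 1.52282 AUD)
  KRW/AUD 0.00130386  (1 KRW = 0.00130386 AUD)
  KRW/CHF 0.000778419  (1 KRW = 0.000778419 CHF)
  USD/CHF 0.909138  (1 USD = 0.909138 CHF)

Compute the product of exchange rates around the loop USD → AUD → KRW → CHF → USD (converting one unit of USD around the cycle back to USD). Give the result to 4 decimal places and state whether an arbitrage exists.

Around USD → AUD → KRW → CHF → USD: 1 × 1.52282 ÷ 0.00130386 × 0.000778419 ÷ 0.909138 = 1.000003
Product ≈ 1 (deviation 0.000%, within rounding noise).

1.0000 (no arbitrage)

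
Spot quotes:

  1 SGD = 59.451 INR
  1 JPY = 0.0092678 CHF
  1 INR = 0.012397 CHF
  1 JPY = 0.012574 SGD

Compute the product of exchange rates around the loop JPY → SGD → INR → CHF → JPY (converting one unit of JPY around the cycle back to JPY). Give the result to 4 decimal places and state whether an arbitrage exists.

0.9999 (no arbitrage)

Around JPY → SGD → INR → CHF → JPY: 1 × 0.012574 × 59.451 × 0.012397 ÷ 0.0092678 = 0.999937
Product ≈ 1 (deviation 0.006%, within rounding noise).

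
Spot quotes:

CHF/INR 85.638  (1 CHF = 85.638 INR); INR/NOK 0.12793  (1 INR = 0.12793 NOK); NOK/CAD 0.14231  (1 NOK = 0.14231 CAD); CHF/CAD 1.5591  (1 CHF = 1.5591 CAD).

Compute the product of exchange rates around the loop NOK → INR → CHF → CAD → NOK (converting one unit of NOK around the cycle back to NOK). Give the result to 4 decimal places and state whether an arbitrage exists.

1.0000 (no arbitrage)

Around NOK → INR → CHF → CAD → NOK: 1 ÷ 0.12793 ÷ 85.638 × 1.5591 ÷ 0.14231 = 0.999999
Product ≈ 1 (deviation 0.000%, within rounding noise).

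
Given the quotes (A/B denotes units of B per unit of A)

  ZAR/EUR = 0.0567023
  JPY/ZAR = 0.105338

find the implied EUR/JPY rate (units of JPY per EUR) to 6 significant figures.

EUR/JPY = 167.423

1 EUR ÷ 0.0567023 = 17.636 ZAR
17.636 ZAR ÷ 0.105338 = 167.423 JPY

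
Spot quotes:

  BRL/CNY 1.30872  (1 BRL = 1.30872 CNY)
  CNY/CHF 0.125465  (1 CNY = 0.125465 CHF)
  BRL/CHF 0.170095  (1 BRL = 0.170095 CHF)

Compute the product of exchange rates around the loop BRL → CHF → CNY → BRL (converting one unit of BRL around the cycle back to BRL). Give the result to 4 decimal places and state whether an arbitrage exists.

Around BRL → CHF → CNY → BRL: 1 × 0.170095 ÷ 0.125465 ÷ 1.30872 = 1.035910
Product > 1; profitable direction is BRL → CHF → CNY → BRL.

1.0359 (arbitrage exists)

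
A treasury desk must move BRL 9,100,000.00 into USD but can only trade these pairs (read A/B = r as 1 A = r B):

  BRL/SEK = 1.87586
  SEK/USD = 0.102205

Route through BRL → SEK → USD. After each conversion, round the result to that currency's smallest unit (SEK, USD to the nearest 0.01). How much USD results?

BRL 9,100,000.00 × 1.87586 = SEK 17,070,326.00
SEK 17,070,326.00 × 0.102205 = USD 1,744,672.67

USD 1,744,672.67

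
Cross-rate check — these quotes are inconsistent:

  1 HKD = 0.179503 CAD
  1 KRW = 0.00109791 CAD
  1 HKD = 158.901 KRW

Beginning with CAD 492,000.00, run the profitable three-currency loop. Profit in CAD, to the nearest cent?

Profit: CAD 14,224.83

Profitable loop is CAD → KRW → HKD → CAD:
CAD 492,000.00 ÷ 0.00109791 = KRW 448,124,163
KRW 448,124,163 ÷ 158.901 = HKD 2,820,146.90
HKD 2,820,146.90 × 0.179503 = CAD 506,224.83
Profit = CAD 506,224.83 − CAD 492,000.00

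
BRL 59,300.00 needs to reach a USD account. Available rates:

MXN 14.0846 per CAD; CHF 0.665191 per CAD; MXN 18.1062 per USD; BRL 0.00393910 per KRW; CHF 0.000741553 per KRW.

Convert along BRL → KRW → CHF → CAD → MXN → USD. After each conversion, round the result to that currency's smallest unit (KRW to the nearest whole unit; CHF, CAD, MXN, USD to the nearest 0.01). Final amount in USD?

BRL 59,300.00 ÷ 0.00393910 = KRW 15,054,200
KRW 15,054,200 × 0.000741553 = CHF 11,163.49
CHF 11,163.49 ÷ 0.665191 = CAD 16,782.38
CAD 16,782.38 × 14.0846 = MXN 236,373.11
MXN 236,373.11 ÷ 18.1062 = USD 13,054.82

USD 13,054.82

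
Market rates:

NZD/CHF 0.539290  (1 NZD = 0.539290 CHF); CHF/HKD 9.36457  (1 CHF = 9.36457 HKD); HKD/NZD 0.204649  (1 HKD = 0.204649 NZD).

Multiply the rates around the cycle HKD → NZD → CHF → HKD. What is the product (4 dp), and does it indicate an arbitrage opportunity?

1.0335 (arbitrage exists)

Around HKD → NZD → CHF → HKD: 1 × 0.204649 × 0.539290 × 9.36457 = 1.033522
Product > 1; profitable direction is HKD → NZD → CHF → HKD.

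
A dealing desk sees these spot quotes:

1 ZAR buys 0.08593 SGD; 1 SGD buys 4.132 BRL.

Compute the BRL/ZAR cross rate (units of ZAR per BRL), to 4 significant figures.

1 BRL ÷ 4.132 = 0.242014 SGD
0.242014 SGD ÷ 0.08593 = 2.8164 ZAR

BRL/ZAR = 2.816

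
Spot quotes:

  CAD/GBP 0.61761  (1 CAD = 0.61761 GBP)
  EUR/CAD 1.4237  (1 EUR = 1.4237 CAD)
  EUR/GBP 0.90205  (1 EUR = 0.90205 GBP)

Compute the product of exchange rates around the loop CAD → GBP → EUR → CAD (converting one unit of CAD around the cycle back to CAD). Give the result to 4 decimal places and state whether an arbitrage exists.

0.9748 (arbitrage exists)

Around CAD → GBP → EUR → CAD: 1 × 0.61761 ÷ 0.90205 × 1.4237 = 0.974770
Product < 1; profitable direction is CAD → EUR → GBP → CAD.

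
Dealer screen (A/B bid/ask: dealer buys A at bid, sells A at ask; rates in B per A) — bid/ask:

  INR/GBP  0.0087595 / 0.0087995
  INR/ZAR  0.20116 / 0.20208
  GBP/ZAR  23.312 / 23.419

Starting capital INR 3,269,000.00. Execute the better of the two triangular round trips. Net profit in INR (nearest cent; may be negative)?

Net profit: INR 34,318.42

Best loop INR → GBP → ZAR → INR:
INR 3,269,000.00 × 0.0087595 (sell INR at bid) = GBP 28,634.81
GBP 28,634.81 × 23.312 (sell GBP at bid) = ZAR 667,534.59
ZAR 667,534.59 ÷ 0.20208 (buy INR at ask) = INR 3,303,318.42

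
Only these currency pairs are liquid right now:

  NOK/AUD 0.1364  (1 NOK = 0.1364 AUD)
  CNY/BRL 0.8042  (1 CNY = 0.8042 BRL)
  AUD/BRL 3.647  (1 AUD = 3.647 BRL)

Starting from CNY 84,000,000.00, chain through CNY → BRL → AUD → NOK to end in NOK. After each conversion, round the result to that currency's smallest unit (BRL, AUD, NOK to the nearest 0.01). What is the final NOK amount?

CNY 84,000,000.00 × 0.8042 = BRL 67,552,800.00
BRL 67,552,800.00 ÷ 3.647 = AUD 18,522,840.69
AUD 18,522,840.69 ÷ 0.1364 = NOK 135,797,952.27

NOK 135,797,952.27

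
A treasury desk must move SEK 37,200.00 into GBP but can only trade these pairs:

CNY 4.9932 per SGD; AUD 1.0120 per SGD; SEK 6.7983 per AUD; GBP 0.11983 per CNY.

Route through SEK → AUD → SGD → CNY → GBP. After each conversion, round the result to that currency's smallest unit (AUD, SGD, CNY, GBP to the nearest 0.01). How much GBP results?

GBP 3,235.25

SEK 37,200.00 ÷ 6.7983 = AUD 5,471.96
AUD 5,471.96 ÷ 1.0120 = SGD 5,407.08
SGD 5,407.08 × 4.9932 = CNY 26,998.63
CNY 26,998.63 × 0.11983 = GBP 3,235.25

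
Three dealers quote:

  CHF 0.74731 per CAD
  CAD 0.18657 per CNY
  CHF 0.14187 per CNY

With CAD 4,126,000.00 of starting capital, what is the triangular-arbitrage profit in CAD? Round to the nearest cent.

Profitable loop is CAD → CNY → CHF → CAD:
CAD 4,126,000.00 ÷ 0.18657 = CNY 22,115,023.85
CNY 22,115,023.85 × 0.14187 = CHF 3,137,458.43
CHF 3,137,458.43 ÷ 0.74731 = CAD 4,198,335.94
Profit = CAD 4,198,335.94 − CAD 4,126,000.00

Profit: CAD 72,335.94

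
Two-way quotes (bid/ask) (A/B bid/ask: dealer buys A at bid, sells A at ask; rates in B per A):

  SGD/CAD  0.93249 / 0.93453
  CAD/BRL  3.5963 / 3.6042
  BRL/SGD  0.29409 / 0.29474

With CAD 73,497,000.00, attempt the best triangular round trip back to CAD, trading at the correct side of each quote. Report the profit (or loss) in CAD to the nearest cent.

Best loop CAD → SGD → BRL → CAD:
CAD 73,497,000.00 ÷ 0.93453 (buy SGD at ask) = SGD 78,645,950.37
SGD 78,645,950.37 ÷ 0.29474 (buy BRL at ask) = BRL 266,831,615.56
BRL 266,831,615.56 ÷ 3.6042 (buy CAD at ask) = CAD 74,033,520.77

Net profit: CAD 536,520.77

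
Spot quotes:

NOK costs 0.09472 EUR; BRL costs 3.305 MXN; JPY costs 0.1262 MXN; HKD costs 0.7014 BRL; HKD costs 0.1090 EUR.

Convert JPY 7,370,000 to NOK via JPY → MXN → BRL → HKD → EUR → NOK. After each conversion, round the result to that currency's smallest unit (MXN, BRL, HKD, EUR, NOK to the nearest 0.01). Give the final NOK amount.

NOK 461,715.48

JPY 7,370,000 × 0.1262 = MXN 930,094.00
MXN 930,094.00 ÷ 3.305 = BRL 281,420.27
BRL 281,420.27 ÷ 0.7014 = HKD 401,226.50
HKD 401,226.50 × 0.1090 = EUR 43,733.69
EUR 43,733.69 ÷ 0.09472 = NOK 461,715.48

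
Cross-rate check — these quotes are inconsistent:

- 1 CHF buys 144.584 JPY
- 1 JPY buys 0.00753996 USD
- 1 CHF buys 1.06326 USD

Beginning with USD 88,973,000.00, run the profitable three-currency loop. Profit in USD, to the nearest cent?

Profit: USD 2,250,774.12

Profitable loop is USD → CHF → JPY → USD:
USD 88,973,000.00 ÷ 1.06326 = CHF 83,679,438.71
CHF 83,679,438.71 × 144.584 = JPY 12,098,707,966
JPY 12,098,707,966 × 0.00753996 = USD 91,223,774.12
Profit = USD 91,223,774.12 − USD 88,973,000.00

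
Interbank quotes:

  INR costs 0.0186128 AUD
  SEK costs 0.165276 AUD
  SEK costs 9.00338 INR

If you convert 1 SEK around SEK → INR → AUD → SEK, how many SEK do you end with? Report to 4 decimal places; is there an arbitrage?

Around SEK → INR → AUD → SEK: 1 × 9.00338 × 0.0186128 ÷ 0.165276 = 1.013929
Product > 1; profitable direction is SEK → INR → AUD → SEK.

1.0139 (arbitrage exists)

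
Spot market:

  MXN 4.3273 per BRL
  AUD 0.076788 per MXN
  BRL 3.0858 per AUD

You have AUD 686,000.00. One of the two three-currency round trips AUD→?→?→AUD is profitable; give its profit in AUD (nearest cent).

Profit: AUD 17,399.82

Profitable loop is AUD → BRL → MXN → AUD:
AUD 686,000.00 × 3.0858 = BRL 2,116,858.80
BRL 2,116,858.80 × 4.3273 = MXN 9,160,283.09
MXN 9,160,283.09 × 0.076788 = AUD 703,399.82
Profit = AUD 703,399.82 − AUD 686,000.00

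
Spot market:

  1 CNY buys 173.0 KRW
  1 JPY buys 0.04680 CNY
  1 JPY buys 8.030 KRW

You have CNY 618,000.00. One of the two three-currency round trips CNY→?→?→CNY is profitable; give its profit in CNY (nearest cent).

Profit: CNY 5,110.24

Profitable loop is CNY → KRW → JPY → CNY:
CNY 618,000.00 × 173.0 = KRW 106,914,000
KRW 106,914,000 ÷ 8.030 = JPY 13,314,321
JPY 13,314,321 × 0.04680 = CNY 623,110.24
Profit = CNY 623,110.24 − CNY 618,000.00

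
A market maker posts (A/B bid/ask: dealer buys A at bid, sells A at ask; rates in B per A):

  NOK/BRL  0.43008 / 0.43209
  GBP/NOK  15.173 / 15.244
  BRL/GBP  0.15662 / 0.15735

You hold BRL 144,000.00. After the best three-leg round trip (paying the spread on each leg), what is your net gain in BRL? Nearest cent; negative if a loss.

Net profit: BRL 3,173.77

Best loop BRL → GBP → NOK → BRL:
BRL 144,000.00 × 0.15662 (sell BRL at bid) = GBP 22,553.28
GBP 22,553.28 × 15.173 (sell GBP at bid) = NOK 342,200.92
NOK 342,200.92 × 0.43008 (sell NOK at bid) = BRL 147,173.77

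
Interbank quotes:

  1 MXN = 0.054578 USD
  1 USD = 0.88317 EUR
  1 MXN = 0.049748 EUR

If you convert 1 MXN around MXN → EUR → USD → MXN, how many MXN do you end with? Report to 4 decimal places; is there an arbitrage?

1.0321 (arbitrage exists)

Around MXN → EUR → USD → MXN: 1 × 0.049748 ÷ 0.88317 ÷ 0.054578 = 1.032081
Product > 1; profitable direction is MXN → EUR → USD → MXN.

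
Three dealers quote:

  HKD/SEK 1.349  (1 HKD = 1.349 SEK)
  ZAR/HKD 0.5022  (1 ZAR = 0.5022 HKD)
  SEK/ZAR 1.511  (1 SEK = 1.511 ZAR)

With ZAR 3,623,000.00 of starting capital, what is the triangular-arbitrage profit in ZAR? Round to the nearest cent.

Profit: ZAR 85,697.88

Profitable loop is ZAR → HKD → SEK → ZAR:
ZAR 3,623,000.00 × 0.5022 = HKD 1,819,470.60
HKD 1,819,470.60 × 1.349 = SEK 2,454,465.84
SEK 2,454,465.84 × 1.511 = ZAR 3,708,697.88
Profit = ZAR 3,708,697.88 − ZAR 3,623,000.00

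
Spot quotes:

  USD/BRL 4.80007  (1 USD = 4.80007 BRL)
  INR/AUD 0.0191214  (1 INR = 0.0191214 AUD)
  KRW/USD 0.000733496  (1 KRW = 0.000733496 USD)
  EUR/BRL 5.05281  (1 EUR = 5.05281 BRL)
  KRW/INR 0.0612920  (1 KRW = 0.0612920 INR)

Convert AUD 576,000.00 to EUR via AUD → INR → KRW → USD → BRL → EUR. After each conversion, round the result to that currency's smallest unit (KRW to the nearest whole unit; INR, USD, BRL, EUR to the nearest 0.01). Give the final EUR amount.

EUR 342,461.18

AUD 576,000.00 ÷ 0.0191214 = INR 30,123,317.33
INR 30,123,317.33 ÷ 0.0612920 = KRW 491,472,253
KRW 491,472,253 × 0.000733496 = USD 360,492.93
USD 360,492.93 × 4.80007 = BRL 1,730,391.30
BRL 1,730,391.30 ÷ 5.05281 = EUR 342,461.18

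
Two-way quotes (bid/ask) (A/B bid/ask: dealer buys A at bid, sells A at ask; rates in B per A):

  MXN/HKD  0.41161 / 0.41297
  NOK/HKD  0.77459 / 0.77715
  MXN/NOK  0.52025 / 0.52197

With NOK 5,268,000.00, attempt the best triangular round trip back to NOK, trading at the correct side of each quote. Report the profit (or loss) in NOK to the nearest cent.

Net profit: NOK 77,413.29

Best loop NOK → MXN → HKD → NOK:
NOK 5,268,000.00 ÷ 0.52197 (buy MXN at ask) = MXN 10,092,534.05
MXN 10,092,534.05 × 0.41161 (sell MXN at bid) = HKD 4,154,187.94
HKD 4,154,187.94 ÷ 0.77715 (buy NOK at ask) = NOK 5,345,413.29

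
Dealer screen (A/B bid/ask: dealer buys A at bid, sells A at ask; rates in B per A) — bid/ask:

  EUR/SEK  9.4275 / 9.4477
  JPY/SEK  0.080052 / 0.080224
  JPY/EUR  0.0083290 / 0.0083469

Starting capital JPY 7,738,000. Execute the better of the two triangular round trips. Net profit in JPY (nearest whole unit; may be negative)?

Net profit: JPY 117,062

Best loop JPY → SEK → EUR → JPY:
JPY 7,738,000 × 0.080052 (sell JPY at bid) = SEK 619,442.38
SEK 619,442.38 ÷ 9.4477 (buy EUR at ask) = EUR 65,565.42
EUR 65,565.42 ÷ 0.0083469 (buy JPY at ask) = JPY 7,855,062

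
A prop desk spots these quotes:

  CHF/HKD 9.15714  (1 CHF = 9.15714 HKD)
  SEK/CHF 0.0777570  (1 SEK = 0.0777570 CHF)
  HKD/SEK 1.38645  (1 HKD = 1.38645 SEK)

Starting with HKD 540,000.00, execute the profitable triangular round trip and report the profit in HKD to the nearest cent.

Profit: HKD 7,003.62

Profitable loop is HKD → CHF → SEK → HKD:
HKD 540,000.00 ÷ 9.15714 = CHF 58,970.38
CHF 58,970.38 ÷ 0.0777570 = SEK 758,393.16
SEK 758,393.16 ÷ 1.38645 = HKD 547,003.62
Profit = HKD 547,003.62 − HKD 540,000.00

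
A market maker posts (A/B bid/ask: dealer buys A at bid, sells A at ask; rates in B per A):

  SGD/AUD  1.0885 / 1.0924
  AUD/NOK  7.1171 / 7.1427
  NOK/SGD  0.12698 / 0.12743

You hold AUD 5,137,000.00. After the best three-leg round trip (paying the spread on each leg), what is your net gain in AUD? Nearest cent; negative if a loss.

Net profit: AUD 29,468.45

Best loop AUD → SGD → NOK → AUD:
AUD 5,137,000.00 ÷ 1.0924 (buy SGD at ask) = SGD 4,702,489.93
SGD 4,702,489.93 ÷ 0.12743 (buy NOK at ask) = NOK 36,902,534.18
NOK 36,902,534.18 ÷ 7.1427 (buy AUD at ask) = AUD 5,166,468.45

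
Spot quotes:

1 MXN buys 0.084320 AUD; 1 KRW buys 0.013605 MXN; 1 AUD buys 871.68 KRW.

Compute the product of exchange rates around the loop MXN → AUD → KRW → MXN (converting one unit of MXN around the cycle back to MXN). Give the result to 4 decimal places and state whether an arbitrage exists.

1.0000 (no arbitrage)

Around MXN → AUD → KRW → MXN: 1 × 0.084320 × 871.68 × 0.013605 = 0.999968
Product ≈ 1 (deviation 0.003%, within rounding noise).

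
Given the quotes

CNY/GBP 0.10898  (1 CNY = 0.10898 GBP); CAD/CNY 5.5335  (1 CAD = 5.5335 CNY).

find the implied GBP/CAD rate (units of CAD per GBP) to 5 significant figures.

1 GBP ÷ 0.10898 = 9.176 CNY
9.176 CNY ÷ 5.5335 = 1.65826 CAD

GBP/CAD = 1.6583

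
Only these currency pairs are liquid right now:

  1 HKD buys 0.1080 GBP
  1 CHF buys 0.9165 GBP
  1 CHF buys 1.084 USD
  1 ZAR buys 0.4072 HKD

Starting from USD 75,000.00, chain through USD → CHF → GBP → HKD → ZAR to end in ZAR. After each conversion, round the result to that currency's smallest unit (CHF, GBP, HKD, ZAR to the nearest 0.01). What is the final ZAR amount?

USD 75,000.00 ÷ 1.084 = CHF 69,188.19
CHF 69,188.19 × 0.9165 = GBP 63,410.98
GBP 63,410.98 ÷ 0.1080 = HKD 587,138.70
HKD 587,138.70 ÷ 0.4072 = ZAR 1,441,892.68

ZAR 1,441,892.68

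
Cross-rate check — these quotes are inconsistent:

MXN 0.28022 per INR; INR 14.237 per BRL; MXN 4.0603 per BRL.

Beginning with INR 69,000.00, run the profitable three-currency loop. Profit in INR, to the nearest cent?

Profitable loop is INR → BRL → MXN → INR:
INR 69,000.00 ÷ 14.237 = BRL 4,846.53
BRL 4,846.53 × 4.0603 = MXN 19,678.35
MXN 19,678.35 ÷ 0.28022 = INR 70,224.65
Profit = INR 70,224.65 − INR 69,000.00

Profit: INR 1,224.65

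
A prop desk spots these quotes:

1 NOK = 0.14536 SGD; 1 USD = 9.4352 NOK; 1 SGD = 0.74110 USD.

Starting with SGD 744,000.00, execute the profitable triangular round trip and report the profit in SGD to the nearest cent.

Profit: SGD 12,215.85

Profitable loop is SGD → USD → NOK → SGD:
SGD 744,000.00 × 0.74110 = USD 551,378.40
USD 551,378.40 × 9.4352 = NOK 5,202,365.48
NOK 5,202,365.48 × 0.14536 = SGD 756,215.85
Profit = SGD 756,215.85 − SGD 744,000.00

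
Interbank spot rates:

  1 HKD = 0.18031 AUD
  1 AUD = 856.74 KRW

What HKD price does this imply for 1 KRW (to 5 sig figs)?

1 KRW ÷ 856.74 = 0.00116722 AUD
0.00116722 AUD ÷ 0.18031 = 0.00647338 HKD

KRW/HKD = 0.0064734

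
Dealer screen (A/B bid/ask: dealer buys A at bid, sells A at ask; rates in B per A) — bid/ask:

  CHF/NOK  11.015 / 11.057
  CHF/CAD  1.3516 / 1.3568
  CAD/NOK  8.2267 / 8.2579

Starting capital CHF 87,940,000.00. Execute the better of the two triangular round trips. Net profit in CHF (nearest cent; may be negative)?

Best loop CHF → CAD → NOK → CHF:
CHF 87,940,000.00 × 1.3516 (sell CHF at bid) = CAD 118,859,704.00
CAD 118,859,704.00 × 8.2267 (sell CAD at bid) = NOK 977,823,126.90
NOK 977,823,126.90 ÷ 11.057 (buy CHF at ask) = CHF 88,434,758.70

Net profit: CHF 494,758.70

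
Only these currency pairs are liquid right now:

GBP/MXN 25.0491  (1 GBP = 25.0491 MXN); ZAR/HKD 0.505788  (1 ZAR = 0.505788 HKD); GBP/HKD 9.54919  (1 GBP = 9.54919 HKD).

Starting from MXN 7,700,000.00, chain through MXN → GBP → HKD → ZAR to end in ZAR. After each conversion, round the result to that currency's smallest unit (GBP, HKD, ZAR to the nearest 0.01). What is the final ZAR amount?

ZAR 5,803,588.44

MXN 7,700,000.00 ÷ 25.0491 = GBP 307,396.27
GBP 307,396.27 × 9.54919 = HKD 2,935,385.39
HKD 2,935,385.39 ÷ 0.505788 = ZAR 5,803,588.44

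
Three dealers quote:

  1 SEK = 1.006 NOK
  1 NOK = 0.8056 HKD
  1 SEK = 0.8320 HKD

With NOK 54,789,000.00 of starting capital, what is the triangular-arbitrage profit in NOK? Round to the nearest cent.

Profitable loop is NOK → SEK → HKD → NOK:
NOK 54,789,000.00 ÷ 1.006 = SEK 54,462,226.64
SEK 54,462,226.64 × 0.8320 = HKD 45,312,572.56
HKD 45,312,572.56 ÷ 0.8056 = NOK 56,246,986.80
Profit = NOK 56,246,986.80 − NOK 54,789,000.00

Profit: NOK 1,457,986.80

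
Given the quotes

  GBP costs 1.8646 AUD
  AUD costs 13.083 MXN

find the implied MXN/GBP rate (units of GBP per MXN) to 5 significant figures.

MXN/GBP = 0.040993

1 MXN ÷ 13.083 = 0.0764351 AUD
0.0764351 AUD ÷ 1.8646 = 0.0409927 GBP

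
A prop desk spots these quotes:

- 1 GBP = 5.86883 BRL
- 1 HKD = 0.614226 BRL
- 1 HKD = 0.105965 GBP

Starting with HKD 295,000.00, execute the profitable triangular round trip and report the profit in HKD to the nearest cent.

Profitable loop is HKD → GBP → BRL → HKD:
HKD 295,000.00 × 0.105965 = GBP 31,259.67
GBP 31,259.67 × 5.86883 = BRL 183,457.72
BRL 183,457.72 ÷ 0.614226 = HKD 298,681.13
Profit = HKD 298,681.13 − HKD 295,000.00

Profit: HKD 3,681.13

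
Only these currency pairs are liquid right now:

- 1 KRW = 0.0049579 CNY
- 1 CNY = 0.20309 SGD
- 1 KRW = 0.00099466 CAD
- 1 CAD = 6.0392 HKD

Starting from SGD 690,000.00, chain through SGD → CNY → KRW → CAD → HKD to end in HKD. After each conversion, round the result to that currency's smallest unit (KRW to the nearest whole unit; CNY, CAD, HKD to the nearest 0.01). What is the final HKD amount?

HKD 4,116,393.24

SGD 690,000.00 ÷ 0.20309 = CNY 3,397,508.49
CNY 3,397,508.49 ÷ 0.0049579 = KRW 685,271,686
KRW 685,271,686 × 0.00099466 = CAD 681,612.34
CAD 681,612.34 × 6.0392 = HKD 4,116,393.24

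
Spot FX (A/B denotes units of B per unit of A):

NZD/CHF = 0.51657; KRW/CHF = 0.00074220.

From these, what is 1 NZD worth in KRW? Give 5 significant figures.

1 NZD × 0.51657 = 0.51657 CHF
0.51657 CHF ÷ 0.00074220 = 695.998 KRW

NZD/KRW = 696.00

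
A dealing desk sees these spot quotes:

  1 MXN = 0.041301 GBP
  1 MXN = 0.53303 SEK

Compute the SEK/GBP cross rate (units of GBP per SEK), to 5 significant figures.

SEK/GBP = 0.077483

1 SEK ÷ 0.53303 = 1.87607 MXN
1.87607 MXN × 0.041301 = 0.0774834 GBP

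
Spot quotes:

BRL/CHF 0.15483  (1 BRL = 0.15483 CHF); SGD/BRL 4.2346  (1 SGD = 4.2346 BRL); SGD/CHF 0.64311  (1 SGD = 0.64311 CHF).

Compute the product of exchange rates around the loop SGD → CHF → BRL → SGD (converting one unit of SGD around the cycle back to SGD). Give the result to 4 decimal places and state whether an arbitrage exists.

Around SGD → CHF → BRL → SGD: 1 × 0.64311 ÷ 0.15483 ÷ 4.2346 = 0.980884
Product < 1; profitable direction is SGD → BRL → CHF → SGD.

0.9809 (arbitrage exists)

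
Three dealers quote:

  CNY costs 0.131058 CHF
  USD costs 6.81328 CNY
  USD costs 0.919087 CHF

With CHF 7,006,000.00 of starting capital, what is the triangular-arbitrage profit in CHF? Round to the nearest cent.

Profit: CHF 205,190.74

Profitable loop is CHF → CNY → USD → CHF:
CHF 7,006,000.00 ÷ 0.131058 = CNY 53,457,247.94
CNY 53,457,247.94 ÷ 6.81328 = USD 7,846,037.14
USD 7,846,037.14 × 0.919087 = CHF 7,211,190.74
Profit = CHF 7,211,190.74 − CHF 7,006,000.00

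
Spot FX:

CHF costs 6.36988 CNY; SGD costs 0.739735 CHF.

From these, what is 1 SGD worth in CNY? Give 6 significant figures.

SGD/CNY = 4.71202

1 SGD × 0.739735 = 0.739735 CHF
0.739735 CHF × 6.36988 = 4.71202 CNY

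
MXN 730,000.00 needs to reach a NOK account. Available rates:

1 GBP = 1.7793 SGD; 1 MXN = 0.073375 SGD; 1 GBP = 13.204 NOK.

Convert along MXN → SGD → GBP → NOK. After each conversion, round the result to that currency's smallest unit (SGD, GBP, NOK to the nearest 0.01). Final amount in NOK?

MXN 730,000.00 × 0.073375 = SGD 53,563.75
SGD 53,563.75 ÷ 1.7793 = GBP 30,103.83
GBP 30,103.83 × 13.204 = NOK 397,490.97

NOK 397,490.97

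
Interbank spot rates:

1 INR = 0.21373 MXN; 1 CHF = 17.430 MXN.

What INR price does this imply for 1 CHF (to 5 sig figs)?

1 CHF × 17.430 = 17.43 MXN
17.43 MXN ÷ 0.21373 = 81.5515 INR

CHF/INR = 81.551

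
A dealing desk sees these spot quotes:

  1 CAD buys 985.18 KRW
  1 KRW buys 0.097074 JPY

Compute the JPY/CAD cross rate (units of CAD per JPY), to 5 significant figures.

1 JPY ÷ 0.097074 = 10.3014 KRW
10.3014 KRW ÷ 985.18 = 0.0104564 CAD

JPY/CAD = 0.010456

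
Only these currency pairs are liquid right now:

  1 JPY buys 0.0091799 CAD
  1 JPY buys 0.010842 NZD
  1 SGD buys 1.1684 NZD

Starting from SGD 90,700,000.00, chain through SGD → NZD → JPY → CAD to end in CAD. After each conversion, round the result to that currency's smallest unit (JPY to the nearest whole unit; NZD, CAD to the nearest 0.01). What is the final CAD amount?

CAD 89,727,875.03

SGD 90,700,000.00 × 1.1684 = NZD 105,973,880.00
NZD 105,973,880.00 ÷ 0.010842 = JPY 9,774,384,800
JPY 9,774,384,800 × 0.0091799 = CAD 89,727,875.03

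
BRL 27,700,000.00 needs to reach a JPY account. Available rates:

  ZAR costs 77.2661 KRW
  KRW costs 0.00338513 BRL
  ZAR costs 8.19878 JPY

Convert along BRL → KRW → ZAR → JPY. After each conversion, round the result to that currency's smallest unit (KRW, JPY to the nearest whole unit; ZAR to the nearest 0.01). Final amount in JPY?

BRL 27,700,000.00 ÷ 0.00338513 = KRW 8,182,846,744
KRW 8,182,846,744 ÷ 77.2661 = ZAR 105,904,746.64
ZAR 105,904,746.64 × 8.19878 = JPY 868,289,719

JPY 868,289,719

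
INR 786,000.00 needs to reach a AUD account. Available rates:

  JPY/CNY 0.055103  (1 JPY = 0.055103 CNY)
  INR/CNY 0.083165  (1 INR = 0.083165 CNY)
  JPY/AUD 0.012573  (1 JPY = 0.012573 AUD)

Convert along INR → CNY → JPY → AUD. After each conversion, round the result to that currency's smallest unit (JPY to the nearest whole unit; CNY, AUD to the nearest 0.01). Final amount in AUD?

AUD 14,915.12

INR 786,000.00 × 0.083165 = CNY 65,367.69
CNY 65,367.69 ÷ 0.055103 = JPY 1,186,282
JPY 1,186,282 × 0.012573 = AUD 14,915.12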